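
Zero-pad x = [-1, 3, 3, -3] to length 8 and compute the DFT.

Original 4-point DFT: [2, -4-6i, 2, -4+6i]
Zero-padded 8-point DFT provides frequency interpolation.

DFT_8([x, 0, ...]) = [2, 3.2426-3.0000i, -4-6i, -5.2426+3.0000i, 2, -5.2426-3.0000i, -4+6i, 3.2426+3.0000i]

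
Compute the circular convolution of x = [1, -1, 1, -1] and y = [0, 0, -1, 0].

(x ⊛ y)[n] = Σ(m=0 to 3) x[m] · y[(n-m) mod 4]

Computing each output sample:
(x ⊛ y)[0] = -1
(x ⊛ y)[1] = 1
(x ⊛ y)[2] = -1
(x ⊛ y)[3] = 1

x ⊛ y = [-1, 1, -1, 1]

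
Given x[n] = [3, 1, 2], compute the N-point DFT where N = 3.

X[k] = Σ(n=0 to 2) x[n] · ω_3^(nk)
where ω_3 = e^(-2πi/3)

Computing each X[k]:
X[0] = 6
X[1] = 1.5000+0.8660i
X[2] = 1.5000-0.8660i

X = [6, 1.5000+0.8660i, 1.5000-0.8660i]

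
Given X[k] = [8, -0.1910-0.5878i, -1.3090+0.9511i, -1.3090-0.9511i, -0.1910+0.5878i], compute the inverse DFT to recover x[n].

x[n] = (1/5) Σ(k=0 to 4) X[k] · e^(2πikn/5)

Computing each x[n]:
x[0] = 1
x[1] = 2
x[2] = 2
x[3] = 1
x[4] = 2

x = [1, 2, 2, 1, 2]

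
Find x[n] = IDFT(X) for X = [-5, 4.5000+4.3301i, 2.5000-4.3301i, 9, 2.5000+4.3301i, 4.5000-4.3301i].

x[n] = (1/6) Σ(k=0 to 5) X[k] · e^(2πikn/6)

Computing each x[n]:
x[0] = 3
x[1] = -2
x[2] = -3
x[3] = -3
x[4] = 2
x[5] = -2

x = [3, -2, -3, -3, 2, -2]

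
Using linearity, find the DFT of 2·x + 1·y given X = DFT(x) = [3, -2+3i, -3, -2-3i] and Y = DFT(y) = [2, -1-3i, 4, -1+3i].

By linearity: DFT(2x + 1y) = 2·DFT(x) + 1·DFT(y)
= 2·[3, -2+3i, -3, -2-3i] + 1·[2, -1-3i, 4, -1+3i]

Computing element-wise:
Z[0] = 2·(3) + 1·(2) = 8
Z[1] = 2·(-2+3i) + 1·(-1-3i) = -5+3i
Z[2] = 2·(-3) + 1·(4) = -2
Z[3] = 2·(-2-3i) + 1·(-1+3i) = -5-3i

DFT(2x + 1y) = 2·X + 1·Y = [8, -5+3i, -2, -5-3i]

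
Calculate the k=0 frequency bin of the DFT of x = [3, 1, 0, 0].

X[0] = Σ(n=0 to 3) x[n] · ω_4^0 = Σ x[n]
= (3) + (1) + (0) + (0)

X[0] = 4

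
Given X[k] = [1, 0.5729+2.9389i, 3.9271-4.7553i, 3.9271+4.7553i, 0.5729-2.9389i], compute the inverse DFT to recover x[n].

x[n] = (1/5) Σ(k=0 to 4) X[k] · e^(2πikn/5)

Computing each x[n]:
x[0] = 2
x[1] = -1
x[2] = -2
x[3] = 3
x[4] = -1

x = [2, -1, -2, 3, -1]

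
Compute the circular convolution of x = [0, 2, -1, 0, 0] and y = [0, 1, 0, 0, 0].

(x ⊛ y)[n] = Σ(m=0 to 4) x[m] · y[(n-m) mod 5]

Computing each output sample:
(x ⊛ y)[0] = 0
(x ⊛ y)[1] = 0
(x ⊛ y)[2] = 2
(x ⊛ y)[3] = -1
(x ⊛ y)[4] = 0

x ⊛ y = [0, 0, 2, -1, 0]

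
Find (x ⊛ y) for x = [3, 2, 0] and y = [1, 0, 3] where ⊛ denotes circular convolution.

(x ⊛ y)[n] = Σ(m=0 to 2) x[m] · y[(n-m) mod 3]

Computing each output sample:
(x ⊛ y)[0] = 9
(x ⊛ y)[1] = 2
(x ⊛ y)[2] = 9

x ⊛ y = [9, 2, 9]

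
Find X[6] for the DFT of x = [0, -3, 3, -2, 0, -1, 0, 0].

X[6] = Σ(n=0 to 7) x[n] · ω_8^(6n) where ω_8 = e^(-2πi/8)
= (0)·ω_8^0 + (-3)·ω_8^6 + (3)·ω_8^12 + (-2)·ω_8^18 + (0)·ω_8^24 + (-1)·ω_8^30 + (0)·ω_8^36 + (0)·ω_8^42

X[6] = -3-2i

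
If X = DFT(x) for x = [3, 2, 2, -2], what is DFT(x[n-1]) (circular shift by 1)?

Time shift by 1: X_shifted[k] = ω_4^(1k) · X[k]
Shifted x = [-2, 3, 2, 2]

DFT(x[n-1]) = [5, -4-1i, -5, -4+1i]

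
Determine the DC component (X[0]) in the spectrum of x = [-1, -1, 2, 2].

X[0] = Σ(n=0 to 3) x[n] · ω_4^0 = Σ x[n]
= (-1) + (-1) + (2) + (2)

X[0] = 2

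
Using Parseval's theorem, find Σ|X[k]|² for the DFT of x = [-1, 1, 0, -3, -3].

Parseval: Σ|x[n]|² = (1/N)Σ|X[k]|², so Σ|X[k]|² = N·Σ|x[n]|² = 5·20.0000

Σ|X[k]|² = N·Σ|x[n]|² = 5·20.0000 = 100.0000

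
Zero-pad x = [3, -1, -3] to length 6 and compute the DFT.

Original 3-point DFT: [-1, 5.0000-1.7321i, 5.0000+1.7321i]
Zero-padded 6-point DFT provides frequency interpolation.

DFT_6([x, 0, ...]) = [-1, 4.0000+3.4641i, 5.0000-1.7321i, 1, 5.0000+1.7321i, 4.0000-3.4641i]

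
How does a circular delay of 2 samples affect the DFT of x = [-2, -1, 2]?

Time shift by 2: X_shifted[k] = ω_3^(2k) · X[k]
Shifted x = [-1, 2, -2]

DFT(x[n-2]) = [-1, -1.0000-3.4641i, -1.0000+3.4641i]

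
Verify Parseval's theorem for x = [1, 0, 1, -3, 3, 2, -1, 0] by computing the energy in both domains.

Time domain:
Σ|x[n]|² = |1|² + |0|² + |1|² + |-3|² + |3|² + |2|² + |-1|² + |0|² = 25.0000

Frequency domain:
(1/8)Σ|X[k]|² = (1/8)(|3|² + |-1.2929+1.5355i|² + |4-5i|² + |-2.7071+5.5355i|² + |5|² + |-2.7071-5.5355i|² + |4+5i|² + |-1.2929-1.5355i|²) = (1/8)·200.0000 = 25.0000

Both sides agree, confirming Parseval's theorem.

Σ|x[n]|² = (1/N)Σ|X[k]|² = 25.0000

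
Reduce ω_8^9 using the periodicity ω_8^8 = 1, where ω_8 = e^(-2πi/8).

Since ω_8^8 = 1, powers reduce modulo 8.
9 mod 8 = 1
So ω_8^9 = ω_8^1 = e^(-2πi·1/8)

ω_8^9 = ω_8^1 = 0.7071-0.7071i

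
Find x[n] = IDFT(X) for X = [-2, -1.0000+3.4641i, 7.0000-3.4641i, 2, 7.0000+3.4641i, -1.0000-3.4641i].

x[n] = (1/6) Σ(k=0 to 5) X[k] · e^(2πikn/6)

Computing each x[n]:
x[0] = 2
x[1] = -2
x[2] = -3
x[3] = 2
x[4] = 1
x[5] = -2

x = [2, -2, -3, 2, 1, -2]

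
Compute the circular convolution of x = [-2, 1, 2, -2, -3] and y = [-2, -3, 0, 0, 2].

(x ⊛ y)[n] = Σ(m=0 to 4) x[m] · y[(n-m) mod 5]

Computing each output sample:
(x ⊛ y)[0] = 15
(x ⊛ y)[1] = 8
(x ⊛ y)[2] = -11
(x ⊛ y)[3] = -8
(x ⊛ y)[4] = 8

x ⊛ y = [15, 8, -11, -8, 8]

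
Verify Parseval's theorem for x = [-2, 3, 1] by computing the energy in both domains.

Time domain:
Σ|x[n]|² = |-2|² + |3|² + |1|² = 14.0000

Frequency domain:
(1/3)Σ|X[k]|² = (1/3)(|2|² + |-4.0000-1.7321i|² + |-4.0000+1.7321i|²) = (1/3)·42.0000 = 14.0000

Both sides agree, confirming Parseval's theorem.

Σ|x[n]|² = (1/N)Σ|X[k]|² = 14.0000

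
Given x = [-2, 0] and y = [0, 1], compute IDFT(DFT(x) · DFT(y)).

(x ⊛ y)[n] = Σ(m=0 to 1) x[m] · y[(n-m) mod 2]

Computing each output sample:
(x ⊛ y)[0] = 0
(x ⊛ y)[1] = -2

x ⊛ y = [0, -2]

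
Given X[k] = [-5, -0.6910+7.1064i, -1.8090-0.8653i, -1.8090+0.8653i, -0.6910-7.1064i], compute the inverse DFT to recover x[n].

x[n] = (1/5) Σ(k=0 to 4) X[k] · e^(2πikn/5)

Computing each x[n]:
x[0] = -2
x[1] = -3
x[2] = -3
x[3] = 1
x[4] = 2

x = [-2, -3, -3, 1, 2]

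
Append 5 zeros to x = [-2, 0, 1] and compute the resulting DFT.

Original 3-point DFT: [-1, -2.5000+0.8660i, -2.5000-0.8660i]
Zero-padded 8-point DFT provides frequency interpolation.

DFT_8([x, 0, ...]) = [-1, -2-1i, -3, -2+1i, -1, -2-1i, -3, -2+1i]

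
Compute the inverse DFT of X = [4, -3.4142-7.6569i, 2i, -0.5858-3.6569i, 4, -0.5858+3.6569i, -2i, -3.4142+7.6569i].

x[n] = (1/8) Σ(k=0 to 7) X[k] · e^(2πikn/8)

Computing each x[n]:
x[0] = 0
x[1] = 1
x[2] = 2
x[3] = 3
x[4] = 2
x[5] = -2
x[6] = 0
x[7] = -2

x = [0, 1, 2, 3, 2, -2, 0, -2]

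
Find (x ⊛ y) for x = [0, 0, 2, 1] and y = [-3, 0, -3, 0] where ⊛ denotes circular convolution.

(x ⊛ y)[n] = Σ(m=0 to 3) x[m] · y[(n-m) mod 4]

Computing each output sample:
(x ⊛ y)[0] = -6
(x ⊛ y)[1] = -3
(x ⊛ y)[2] = -6
(x ⊛ y)[3] = -3

x ⊛ y = [-6, -3, -6, -3]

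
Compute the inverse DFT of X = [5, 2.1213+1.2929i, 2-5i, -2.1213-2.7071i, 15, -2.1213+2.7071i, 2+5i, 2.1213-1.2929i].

x[n] = (1/8) Σ(k=0 to 7) X[k] · e^(2πikn/8)

Computing each x[n]:
x[0] = 3
x[1] = 1
x[2] = 1
x[3] = -3
x[4] = 3
x[5] = -1
x[6] = 3
x[7] = -2

x = [3, 1, 1, -3, 3, -1, 3, -2]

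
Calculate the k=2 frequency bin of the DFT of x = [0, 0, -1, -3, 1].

X[2] = Σ(n=0 to 4) x[n] · ω_5^(2n) where ω_5 = e^(-2πi/5)
= (0)·ω_5^0 + (0)·ω_5^2 + (-1)·ω_5^4 + (-3)·ω_5^6 + (1)·ω_5^8

X[2] = -2.0451+2.4899i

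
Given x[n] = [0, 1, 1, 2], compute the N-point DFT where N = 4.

X[k] = Σ(n=0 to 3) x[n] · ω_4^(nk)
where ω_4 = e^(-2πi/4)

Computing each X[k]:
X[0] = 4
X[1] = -1+1i
X[2] = -2
X[3] = -1-1i

X = [4, -1+1i, -2, -1-1i]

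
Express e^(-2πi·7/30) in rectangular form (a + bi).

ω_30^7 = e^(-2πi·7/30)
= cos(-2π·7/30) + i·sin(-2π·7/30)
= cos(-14π/30) + i·sin(-14π/30)

ω_30^7 = cos(-14π/30) + i·sin(-14π/30) = 0.1045-0.9945i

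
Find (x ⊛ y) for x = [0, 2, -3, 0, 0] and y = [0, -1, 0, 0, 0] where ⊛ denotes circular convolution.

(x ⊛ y)[n] = Σ(m=0 to 4) x[m] · y[(n-m) mod 5]

Computing each output sample:
(x ⊛ y)[0] = 0
(x ⊛ y)[1] = 0
(x ⊛ y)[2] = -2
(x ⊛ y)[3] = 3
(x ⊛ y)[4] = 0

x ⊛ y = [0, 0, -2, 3, 0]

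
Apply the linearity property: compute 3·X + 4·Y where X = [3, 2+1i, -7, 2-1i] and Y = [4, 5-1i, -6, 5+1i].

By linearity: DFT(3x + 4y) = 3·DFT(x) + 4·DFT(y)
= 3·[3, 2+1i, -7, 2-1i] + 4·[4, 5-1i, -6, 5+1i]

Computing element-wise:
Z[0] = 3·(3) + 4·(4) = 25
Z[1] = 3·(2+1i) + 4·(5-1i) = 26-1i
Z[2] = 3·(-7) + 4·(-6) = -45
Z[3] = 3·(2-1i) + 4·(5+1i) = 26+1i

DFT(3x + 4y) = 3·X + 4·Y = [25, 26-1i, -45, 26+1i]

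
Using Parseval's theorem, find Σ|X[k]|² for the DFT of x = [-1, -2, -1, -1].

Parseval: Σ|x[n]|² = (1/N)Σ|X[k]|², so Σ|X[k]|² = N·Σ|x[n]|² = 4·7.0000

Σ|X[k]|² = N·Σ|x[n]|² = 4·7.0000 = 28.0000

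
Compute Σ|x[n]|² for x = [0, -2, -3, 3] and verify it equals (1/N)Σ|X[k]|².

Time domain:
Σ|x[n]|² = |0|² + |-2|² + |-3|² + |3|² = 22.0000

Frequency domain:
(1/4)Σ|X[k]|² = (1/4)(|-2|² + |3+5i|² + |-4|² + |3-5i|²) = (1/4)·88.0000 = 22.0000

Both sides agree, confirming Parseval's theorem.

Σ|x[n]|² = (1/N)Σ|X[k]|² = 22.0000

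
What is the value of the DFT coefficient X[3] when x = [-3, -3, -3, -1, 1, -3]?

X[3] = Σ(n=0 to 5) x[n] · ω_6^(3n) where ω_6 = e^(-2πi/6)
= (-3)·ω_6^0 + (-3)·ω_6^3 + (-3)·ω_6^6 + (-1)·ω_6^9 + (1)·ω_6^12 + (-3)·ω_6^15

X[3] = 2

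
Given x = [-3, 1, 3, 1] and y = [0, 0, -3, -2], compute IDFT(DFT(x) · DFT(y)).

(x ⊛ y)[n] = Σ(m=0 to 3) x[m] · y[(n-m) mod 4]

Computing each output sample:
(x ⊛ y)[0] = -11
(x ⊛ y)[1] = -9
(x ⊛ y)[2] = 7
(x ⊛ y)[3] = 3

x ⊛ y = [-11, -9, 7, 3]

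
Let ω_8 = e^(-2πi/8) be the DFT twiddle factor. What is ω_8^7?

ω_8^7 = e^(-2πi·7/8)
= cos(-2π·7/8) + i·sin(-2π·7/8)
= cos(-14π/8) + i·sin(-14π/8)

ω_8^7 = cos(-14π/8) + i·sin(-14π/8) = 0.7071+0.7071i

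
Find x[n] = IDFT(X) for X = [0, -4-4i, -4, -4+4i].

x[n] = (1/4) Σ(k=0 to 3) X[k] · e^(2πikn/4)

Computing each x[n]:
x[0] = -3
x[1] = 3
x[2] = 1
x[3] = -1

x = [-3, 3, 1, -1]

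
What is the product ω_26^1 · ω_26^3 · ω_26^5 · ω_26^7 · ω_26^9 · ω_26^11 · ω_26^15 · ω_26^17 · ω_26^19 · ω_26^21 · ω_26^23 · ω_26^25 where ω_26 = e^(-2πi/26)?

The primitive 26th roots of unity are ω_26^k for k coprime to 26: k ∈ {1, 3, 5, 7, 9, 11, 15, 17, 19, 21, 23, 25}
Their product equals the constant term of the cyclotomic polynomial Φ_26(x) up to sign.
For n ≥ 3, the product of all primitive nth roots of unity is 1. (For n=1 it is 1; for n=2 it is -1.)

1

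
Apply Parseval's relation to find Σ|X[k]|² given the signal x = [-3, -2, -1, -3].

Parseval: Σ|x[n]|² = (1/N)Σ|X[k]|², so Σ|X[k]|² = N·Σ|x[n]|² = 4·23.0000

Σ|X[k]|² = N·Σ|x[n]|² = 4·23.0000 = 92.0000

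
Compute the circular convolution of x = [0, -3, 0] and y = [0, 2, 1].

(x ⊛ y)[n] = Σ(m=0 to 2) x[m] · y[(n-m) mod 3]

Computing each output sample:
(x ⊛ y)[0] = -3
(x ⊛ y)[1] = 0
(x ⊛ y)[2] = -6

x ⊛ y = [-3, 0, -6]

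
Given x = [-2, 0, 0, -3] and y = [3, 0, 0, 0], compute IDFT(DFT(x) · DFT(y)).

(x ⊛ y)[n] = Σ(m=0 to 3) x[m] · y[(n-m) mod 4]

Computing each output sample:
(x ⊛ y)[0] = -6
(x ⊛ y)[1] = 0
(x ⊛ y)[2] = 0
(x ⊛ y)[3] = -9

x ⊛ y = [-6, 0, 0, -9]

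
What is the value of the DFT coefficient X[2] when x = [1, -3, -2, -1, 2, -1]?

X[2] = Σ(n=0 to 5) x[n] · ω_6^(2n) where ω_6 = e^(-2πi/6)
= (1)·ω_6^0 + (-3)·ω_6^2 + (-2)·ω_6^4 + (-1)·ω_6^6 + (2)·ω_6^8 + (-1)·ω_6^10

X[2] = 2.0000-1.7321i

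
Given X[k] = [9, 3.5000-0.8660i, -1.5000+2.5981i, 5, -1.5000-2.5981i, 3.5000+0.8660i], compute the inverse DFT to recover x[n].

x[n] = (1/6) Σ(k=0 to 5) X[k] · e^(2πikn/6)

Computing each x[n]:
x[0] = 3
x[1] = 1
x[2] = 3
x[3] = -1
x[4] = 1
x[5] = 2

x = [3, 1, 3, -1, 1, 2]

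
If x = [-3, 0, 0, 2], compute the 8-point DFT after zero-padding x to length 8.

Original 4-point DFT: [-1, -3+2i, -5, -3-2i]
Zero-padded 8-point DFT provides frequency interpolation.

DFT_8([x, 0, ...]) = [-1, -4.4142-1.4142i, -3+2i, -1.5858-1.4142i, -5, -1.5858+1.4142i, -3-2i, -4.4142+1.4142i]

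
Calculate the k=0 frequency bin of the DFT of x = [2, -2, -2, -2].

X[0] = Σ(n=0 to 3) x[n] · ω_4^0 = Σ x[n]
= (2) + (-2) + (-2) + (-2)

X[0] = -4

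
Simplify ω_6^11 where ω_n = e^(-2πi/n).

Since ω_6^6 = 1, powers reduce modulo 6.
11 mod 6 = 5
So ω_6^11 = ω_6^5 = e^(-2πi·5/6)

ω_6^11 = ω_6^5 = 0.5000+0.8660i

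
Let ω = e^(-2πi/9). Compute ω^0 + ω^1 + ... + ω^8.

Sum of all nth roots of unity equals 0 for n > 1 (geometric series with r ≠ 1).

0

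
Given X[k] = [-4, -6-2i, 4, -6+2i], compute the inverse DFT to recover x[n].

x[n] = (1/4) Σ(k=0 to 3) X[k] · e^(2πikn/4)

Computing each x[n]:
x[0] = -3
x[1] = -1
x[2] = 3
x[3] = -3

x = [-3, -1, 3, -3]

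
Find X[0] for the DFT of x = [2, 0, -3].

X[0] = Σ(n=0 to 2) x[n] · ω_3^0 = Σ x[n]
= (2) + (0) + (-3)

X[0] = -1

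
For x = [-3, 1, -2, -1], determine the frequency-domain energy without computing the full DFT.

Parseval: Σ|x[n]|² = (1/N)Σ|X[k]|², so Σ|X[k]|² = N·Σ|x[n]|² = 4·15.0000

Σ|X[k]|² = N·Σ|x[n]|² = 4·15.0000 = 60.0000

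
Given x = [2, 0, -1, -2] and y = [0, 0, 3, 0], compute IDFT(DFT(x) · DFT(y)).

(x ⊛ y)[n] = Σ(m=0 to 3) x[m] · y[(n-m) mod 4]

Computing each output sample:
(x ⊛ y)[0] = -3
(x ⊛ y)[1] = -6
(x ⊛ y)[2] = 6
(x ⊛ y)[3] = 0

x ⊛ y = [-3, -6, 6, 0]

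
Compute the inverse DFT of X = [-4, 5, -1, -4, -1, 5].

x[n] = (1/6) Σ(k=0 to 5) X[k] · e^(2πikn/6)

Computing each x[n]:
x[0] = 0
x[1] = 1
x[2] = -2
x[3] = -2
x[4] = -2
x[5] = 1

x = [0, 1, -2, -2, -2, 1]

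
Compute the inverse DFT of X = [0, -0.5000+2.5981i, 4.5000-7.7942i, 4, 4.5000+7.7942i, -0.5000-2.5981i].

x[n] = (1/6) Σ(k=0 to 5) X[k] · e^(2πikn/6)

Computing each x[n]:
x[0] = 2
x[1] = 0
x[2] = -3
x[3] = 1
x[4] = 3
x[5] = -3

x = [2, 0, -3, 1, 3, -3]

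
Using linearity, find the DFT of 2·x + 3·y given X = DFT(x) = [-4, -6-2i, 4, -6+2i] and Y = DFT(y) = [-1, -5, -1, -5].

By linearity: DFT(2x + 3y) = 2·DFT(x) + 3·DFT(y)
= 2·[-4, -6-2i, 4, -6+2i] + 3·[-1, -5, -1, -5]

Computing element-wise:
Z[0] = 2·(-4) + 3·(-1) = -11
Z[1] = 2·(-6-2i) + 3·(-5) = -27-4i
Z[2] = 2·(4) + 3·(-1) = 5
Z[3] = 2·(-6+2i) + 3·(-5) = -27+4i

DFT(2x + 3y) = 2·X + 3·Y = [-11, -27-4i, 5, -27+4i]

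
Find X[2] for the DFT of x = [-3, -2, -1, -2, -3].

X[2] = Σ(n=0 to 4) x[n] · ω_5^(2n) where ω_5 = e^(-2πi/5)
= (-3)·ω_5^0 + (-2)·ω_5^2 + (-1)·ω_5^4 + (-2)·ω_5^6 + (-3)·ω_5^8

X[2] = 0.1180+0.3633i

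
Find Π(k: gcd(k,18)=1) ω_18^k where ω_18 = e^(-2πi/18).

The primitive 18th roots of unity are ω_18^k for k coprime to 18: k ∈ {1, 5, 7, 11, 13, 17}
Their product equals the constant term of the cyclotomic polynomial Φ_18(x) up to sign.
For n ≥ 3, the product of all primitive nth roots of unity is 1. (For n=1 it is 1; for n=2 it is -1.)

1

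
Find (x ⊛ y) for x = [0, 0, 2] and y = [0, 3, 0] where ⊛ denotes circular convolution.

(x ⊛ y)[n] = Σ(m=0 to 2) x[m] · y[(n-m) mod 3]

Computing each output sample:
(x ⊛ y)[0] = 6
(x ⊛ y)[1] = 0
(x ⊛ y)[2] = 0

x ⊛ y = [6, 0, 0]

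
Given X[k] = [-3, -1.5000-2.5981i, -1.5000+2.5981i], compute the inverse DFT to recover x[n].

x[n] = (1/3) Σ(k=0 to 2) X[k] · e^(2πikn/3)

Computing each x[n]:
x[0] = -2
x[1] = 1
x[2] = -2

x = [-2, 1, -2]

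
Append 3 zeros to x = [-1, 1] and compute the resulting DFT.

Original 2-point DFT: [0, -2]
Zero-padded 5-point DFT provides frequency interpolation.

DFT_5([x, 0, ...]) = [0, -0.6910-0.9511i, -1.8090-0.5878i, -1.8090+0.5878i, -0.6910+0.9511i]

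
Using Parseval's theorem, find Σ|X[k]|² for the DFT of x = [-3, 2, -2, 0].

Parseval: Σ|x[n]|² = (1/N)Σ|X[k]|², so Σ|X[k]|² = N·Σ|x[n]|² = 4·17.0000

Σ|X[k]|² = N·Σ|x[n]|² = 4·17.0000 = 68.0000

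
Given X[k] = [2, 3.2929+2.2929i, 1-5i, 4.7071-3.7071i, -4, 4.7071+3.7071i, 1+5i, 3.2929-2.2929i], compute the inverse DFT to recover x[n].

x[n] = (1/8) Σ(k=0 to 7) X[k] · e^(2πikn/8)

Computing each x[n]:
x[0] = 2
x[1] = 2
x[2] = -2
x[3] = 0
x[4] = -2
x[5] = 2
x[6] = 1
x[7] = -1

x = [2, 2, -2, 0, -2, 2, 1, -1]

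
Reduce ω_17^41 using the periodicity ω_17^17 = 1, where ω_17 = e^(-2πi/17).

Since ω_17^17 = 1, powers reduce modulo 17.
41 mod 17 = 7
So ω_17^41 = ω_17^7 = e^(-2πi·7/17)

ω_17^41 = ω_17^7 = -0.8502-0.5264i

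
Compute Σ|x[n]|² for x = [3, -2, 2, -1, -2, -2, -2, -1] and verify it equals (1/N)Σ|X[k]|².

Time domain:
Σ|x[n]|² = |3|² + |-2|² + |2|² + |-1|² + |-2|² + |-2|² + |-2|² + |-1|² = 31.0000

Frequency domain:
(1/8)Σ|X[k]|² = (1/8)(|-5|² + |5-4i|² + |1+2i|² + |5+4i|² + |7|² + |5-4i|² + |1-2i|² + |5+4i|²) = (1/8)·248.0000 = 31.0000

Both sides agree, confirming Parseval's theorem.

Σ|x[n]|² = (1/N)Σ|X[k]|² = 31.0000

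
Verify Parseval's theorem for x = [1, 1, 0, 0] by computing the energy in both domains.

Time domain:
Σ|x[n]|² = |1|² + |1|² + |0|² + |0|² = 2.0000

Frequency domain:
(1/4)Σ|X[k]|² = (1/4)(|2|² + |1-1i|² + |0|² + |1+1i|²) = (1/4)·8.0000 = 2.0000

Both sides agree, confirming Parseval's theorem.

Σ|x[n]|² = (1/N)Σ|X[k]|² = 2.0000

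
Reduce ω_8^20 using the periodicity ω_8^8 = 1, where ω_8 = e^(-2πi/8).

Since ω_8^8 = 1, powers reduce modulo 8.
20 mod 8 = 4
So ω_8^20 = ω_8^4 = e^(-2πi·4/8)

ω_8^20 = ω_8^4 = -1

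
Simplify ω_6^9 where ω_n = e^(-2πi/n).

Since ω_6^6 = 1, powers reduce modulo 6.
9 mod 6 = 3
So ω_6^9 = ω_6^3 = e^(-2πi·3/6)

ω_6^9 = ω_6^3 = -1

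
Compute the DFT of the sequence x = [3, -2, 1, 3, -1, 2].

X[k] = Σ(n=0 to 5) x[n] · ω_6^(nk)
where ω_6 = e^(-2πi/6)

Computing each X[k]:
X[0] = 6
X[1] = 1.7321i
X[2] = 6.0000+5.1962i
X[3] = 0
X[4] = 6.0000-5.1962i
X[5] = -1.7321i

X = [6, 1.7321i, 6.0000+5.1962i, 0, 6.0000-5.1962i, -1.7321i]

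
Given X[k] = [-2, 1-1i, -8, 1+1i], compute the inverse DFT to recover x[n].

x[n] = (1/4) Σ(k=0 to 3) X[k] · e^(2πikn/4)

Computing each x[n]:
x[0] = -2
x[1] = 2
x[2] = -3
x[3] = 1

x = [-2, 2, -3, 1]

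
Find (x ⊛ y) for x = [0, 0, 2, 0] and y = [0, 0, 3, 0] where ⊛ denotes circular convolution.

(x ⊛ y)[n] = Σ(m=0 to 3) x[m] · y[(n-m) mod 4]

Computing each output sample:
(x ⊛ y)[0] = 6
(x ⊛ y)[1] = 0
(x ⊛ y)[2] = 0
(x ⊛ y)[3] = 0

x ⊛ y = [6, 0, 0, 0]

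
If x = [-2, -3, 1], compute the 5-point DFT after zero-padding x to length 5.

Original 3-point DFT: [-4, -1.0000+3.4641i, -1.0000-3.4641i]
Zero-padded 5-point DFT provides frequency interpolation.

DFT_5([x, 0, ...]) = [-4, -3.7361+2.2654i, 0.7361+2.7144i, 0.7361-2.7144i, -3.7361-2.2654i]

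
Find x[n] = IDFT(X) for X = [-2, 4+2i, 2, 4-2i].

x[n] = (1/4) Σ(k=0 to 3) X[k] · e^(2πikn/4)

Computing each x[n]:
x[0] = 2
x[1] = -2
x[2] = -2
x[3] = 0

x = [2, -2, -2, 0]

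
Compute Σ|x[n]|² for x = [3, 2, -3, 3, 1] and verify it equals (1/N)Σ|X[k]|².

Time domain:
Σ|x[n]|² = |3|² + |2|² + |-3|² + |3|² + |1|² = 32.0000

Frequency domain:
(1/5)Σ|X[k]|² = (1/5)(|6|² + |3.9271+2.5757i|² + |0.5729-6.2941i|² + |0.5729+6.2941i|² + |3.9271-2.5757i|²) = (1/5)·160.0000 = 32.0000

Both sides agree, confirming Parseval's theorem.

Σ|x[n]|² = (1/N)Σ|X[k]|² = 32.0000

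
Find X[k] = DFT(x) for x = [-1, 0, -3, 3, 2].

X[k] = Σ(n=0 to 4) x[n] · ω_5^(nk)
where ω_5 = e^(-2πi/5)

Computing each X[k]:
X[0] = 1
X[1] = -0.3820+5.4288i
X[2] = -2.6180-4.5308i
X[3] = -2.6180+4.5308i
X[4] = -0.3820-5.4288i

X = [1, -0.3820+5.4288i, -2.6180-4.5308i, -2.6180+4.5308i, -0.3820-5.4288i]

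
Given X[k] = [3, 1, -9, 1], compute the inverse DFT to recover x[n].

x[n] = (1/4) Σ(k=0 to 3) X[k] · e^(2πikn/4)

Computing each x[n]:
x[0] = -1
x[1] = 3
x[2] = -2
x[3] = 3

x = [-1, 3, -2, 3]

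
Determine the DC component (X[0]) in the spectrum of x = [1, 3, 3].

X[0] = Σ(n=0 to 2) x[n] · ω_3^0 = Σ x[n]
= (1) + (3) + (3)

X[0] = 7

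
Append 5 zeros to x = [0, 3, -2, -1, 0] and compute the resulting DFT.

Original 5-point DFT: [0, 3.3541-2.2654i, -3.3541-2.7144i, -3.3541+2.7144i, 3.3541+2.2654i]
Zero-padded 10-point DFT provides frequency interpolation.

DFT_10([x, 0, ...]) = [0, 2.1180+1.0898i, 3.3541-2.2654i, -0.1180-4.6165i, -3.3541-2.7144i, -4, -3.3541+2.7144i, -0.1180+4.6165i, 3.3541+2.2654i, 2.1180-1.0898i]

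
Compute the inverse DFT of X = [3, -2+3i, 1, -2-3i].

x[n] = (1/4) Σ(k=0 to 3) X[k] · e^(2πikn/4)

Computing each x[n]:
x[0] = 0
x[1] = -1
x[2] = 2
x[3] = 2

x = [0, -1, 2, 2]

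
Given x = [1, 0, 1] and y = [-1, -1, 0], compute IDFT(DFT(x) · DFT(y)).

(x ⊛ y)[n] = Σ(m=0 to 2) x[m] · y[(n-m) mod 3]

Computing each output sample:
(x ⊛ y)[0] = -2
(x ⊛ y)[1] = -1
(x ⊛ y)[2] = -1

x ⊛ y = [-2, -1, -1]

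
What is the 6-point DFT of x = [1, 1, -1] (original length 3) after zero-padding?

Original 3-point DFT: [1, 1.0000-1.7321i, 1.0000+1.7321i]
Zero-padded 6-point DFT provides frequency interpolation.

DFT_6([x, 0, ...]) = [1, 2, 1.0000-1.7321i, -1, 1.0000+1.7321i, 2]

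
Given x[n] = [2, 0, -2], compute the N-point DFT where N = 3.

X[k] = Σ(n=0 to 2) x[n] · ω_3^(nk)
where ω_3 = e^(-2πi/3)

Computing each X[k]:
X[0] = 0
X[1] = 3.0000-1.7321i
X[2] = 3.0000+1.7321i

X = [0, 3.0000-1.7321i, 3.0000+1.7321i]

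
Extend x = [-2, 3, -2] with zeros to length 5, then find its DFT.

Original 3-point DFT: [-1, -2.5000-4.3301i, -2.5000+4.3301i]
Zero-padded 5-point DFT provides frequency interpolation.

DFT_5([x, 0, ...]) = [-1, 0.5451-1.6776i, -5.0451-3.6655i, -5.0451+3.6655i, 0.5451+1.6776i]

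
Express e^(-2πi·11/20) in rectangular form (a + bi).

ω_20^11 = e^(-2πi·11/20)
= cos(-2π·11/20) + i·sin(-2π·11/20)
= cos(-22π/20) + i·sin(-22π/20)

ω_20^11 = cos(-22π/20) + i·sin(-22π/20) = -0.9511+0.3090i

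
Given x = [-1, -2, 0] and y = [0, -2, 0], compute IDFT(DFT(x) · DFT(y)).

(x ⊛ y)[n] = Σ(m=0 to 2) x[m] · y[(n-m) mod 3]

Computing each output sample:
(x ⊛ y)[0] = 0
(x ⊛ y)[1] = 2
(x ⊛ y)[2] = 4

x ⊛ y = [0, 2, 4]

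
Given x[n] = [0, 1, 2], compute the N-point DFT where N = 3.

X[k] = Σ(n=0 to 2) x[n] · ω_3^(nk)
where ω_3 = e^(-2πi/3)

Computing each X[k]:
X[0] = 3
X[1] = -1.5000+0.8660i
X[2] = -1.5000-0.8660i

X = [3, -1.5000+0.8660i, -1.5000-0.8660i]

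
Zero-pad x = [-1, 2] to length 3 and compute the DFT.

Original 2-point DFT: [1, -3]
Zero-padded 3-point DFT provides frequency interpolation.

DFT_3([x, 0, ...]) = [1, -2.0000-1.7321i, -2.0000+1.7321i]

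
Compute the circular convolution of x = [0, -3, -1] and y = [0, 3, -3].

(x ⊛ y)[n] = Σ(m=0 to 2) x[m] · y[(n-m) mod 3]

Computing each output sample:
(x ⊛ y)[0] = 6
(x ⊛ y)[1] = 3
(x ⊛ y)[2] = -9

x ⊛ y = [6, 3, -9]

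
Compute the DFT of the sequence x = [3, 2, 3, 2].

X[k] = Σ(n=0 to 3) x[n] · ω_4^(nk)
where ω_4 = e^(-2πi/4)

Computing each X[k]:
X[0] = 10
X[1] = 0
X[2] = 2
X[3] = 0

X = [10, 0, 2, 0]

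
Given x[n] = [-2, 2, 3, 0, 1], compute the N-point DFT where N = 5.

X[k] = Σ(n=0 to 4) x[n] · ω_5^(nk)
where ω_5 = e^(-2πi/5)

Computing each X[k]:
X[0] = 4
X[1] = -3.5000-2.7144i
X[2] = -3.5000+2.2654i
X[3] = -3.5000-2.2654i
X[4] = -3.5000+2.7144i

X = [4, -3.5000-2.7144i, -3.5000+2.2654i, -3.5000-2.2654i, -3.5000+2.7144i]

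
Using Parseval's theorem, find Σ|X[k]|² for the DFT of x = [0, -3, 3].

Parseval: Σ|x[n]|² = (1/N)Σ|X[k]|², so Σ|X[k]|² = N·Σ|x[n]|² = 3·18.0000

Σ|X[k]|² = N·Σ|x[n]|² = 3·18.0000 = 54.0000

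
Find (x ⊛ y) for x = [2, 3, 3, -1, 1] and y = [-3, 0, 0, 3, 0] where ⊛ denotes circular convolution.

(x ⊛ y)[n] = Σ(m=0 to 4) x[m] · y[(n-m) mod 5]

Computing each output sample:
(x ⊛ y)[0] = 3
(x ⊛ y)[1] = -12
(x ⊛ y)[2] = -6
(x ⊛ y)[3] = 9
(x ⊛ y)[4] = 6

x ⊛ y = [3, -12, -6, 9, 6]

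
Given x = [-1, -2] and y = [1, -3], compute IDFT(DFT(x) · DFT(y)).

(x ⊛ y)[n] = Σ(m=0 to 1) x[m] · y[(n-m) mod 2]

Computing each output sample:
(x ⊛ y)[0] = 5
(x ⊛ y)[1] = 1

x ⊛ y = [5, 1]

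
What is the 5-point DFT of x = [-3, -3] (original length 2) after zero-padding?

Original 2-point DFT: [-6, 0]
Zero-padded 5-point DFT provides frequency interpolation.

DFT_5([x, 0, ...]) = [-6, -3.9271+2.8532i, -0.5729+1.7634i, -0.5729-1.7634i, -3.9271-2.8532i]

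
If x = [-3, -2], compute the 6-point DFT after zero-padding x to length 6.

Original 2-point DFT: [-5, -1]
Zero-padded 6-point DFT provides frequency interpolation.

DFT_6([x, 0, ...]) = [-5, -4.0000+1.7321i, -2.0000+1.7321i, -1, -2.0000-1.7321i, -4.0000-1.7321i]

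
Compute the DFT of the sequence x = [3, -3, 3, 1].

X[k] = Σ(n=0 to 3) x[n] · ω_4^(nk)
where ω_4 = e^(-2πi/4)

Computing each X[k]:
X[0] = 4
X[1] = 4i
X[2] = 8
X[3] = -4i

X = [4, 4i, 8, -4i]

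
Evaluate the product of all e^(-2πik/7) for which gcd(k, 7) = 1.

The primitive 7th roots of unity are ω_7^k for k coprime to 7: k ∈ {1, 2, 3, 4, 5, 6}
Their product equals the constant term of the cyclotomic polynomial Φ_7(x) up to sign.
For n ≥ 3, the product of all primitive nth roots of unity is 1. (For n=1 it is 1; for n=2 it is -1.)

1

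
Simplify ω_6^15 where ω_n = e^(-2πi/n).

Since ω_6^6 = 1, powers reduce modulo 6.
15 mod 6 = 3
So ω_6^15 = ω_6^3 = e^(-2πi·3/6)

ω_6^15 = ω_6^3 = -1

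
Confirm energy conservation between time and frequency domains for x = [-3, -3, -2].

Time domain:
Σ|x[n]|² = |-3|² + |-3|² + |-2|² = 22.0000

Frequency domain:
(1/3)Σ|X[k]|² = (1/3)(|-8|² + |-0.5000+0.8660i|² + |-0.5000-0.8660i|²) = (1/3)·66.0000 = 22.0000

Both sides agree, confirming Parseval's theorem.

Σ|x[n]|² = (1/N)Σ|X[k]|² = 22.0000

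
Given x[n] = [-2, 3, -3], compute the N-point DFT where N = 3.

X[k] = Σ(n=0 to 2) x[n] · ω_3^(nk)
where ω_3 = e^(-2πi/3)

Computing each X[k]:
X[0] = -2
X[1] = -2.0000-5.1962i
X[2] = -2.0000+5.1962i

X = [-2, -2.0000-5.1962i, -2.0000+5.1962i]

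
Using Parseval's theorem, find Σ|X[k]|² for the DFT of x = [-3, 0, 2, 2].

Parseval: Σ|x[n]|² = (1/N)Σ|X[k]|², so Σ|X[k]|² = N·Σ|x[n]|² = 4·17.0000

Σ|X[k]|² = N·Σ|x[n]|² = 4·17.0000 = 68.0000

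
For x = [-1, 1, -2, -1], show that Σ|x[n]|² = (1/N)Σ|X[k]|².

Time domain:
Σ|x[n]|² = |-1|² + |1|² + |-2|² + |-1|² = 7.0000

Frequency domain:
(1/4)Σ|X[k]|² = (1/4)(|-3|² + |1-2i|² + |-3|² + |1+2i|²) = (1/4)·28.0000 = 7.0000

Both sides agree, confirming Parseval's theorem.

Σ|x[n]|² = (1/N)Σ|X[k]|² = 7.0000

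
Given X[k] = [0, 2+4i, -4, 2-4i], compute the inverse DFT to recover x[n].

x[n] = (1/4) Σ(k=0 to 3) X[k] · e^(2πikn/4)

Computing each x[n]:
x[0] = 0
x[1] = -1
x[2] = -2
x[3] = 3

x = [0, -1, -2, 3]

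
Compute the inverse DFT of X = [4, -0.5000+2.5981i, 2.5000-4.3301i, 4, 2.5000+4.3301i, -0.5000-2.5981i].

x[n] = (1/6) Σ(k=0 to 5) X[k] · e^(2πikn/6)

Computing each x[n]:
x[0] = 2
x[1] = 0
x[2] = -1
x[3] = 1
x[4] = 3
x[5] = -1

x = [2, 0, -1, 1, 3, -1]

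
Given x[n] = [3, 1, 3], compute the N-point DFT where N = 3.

X[k] = Σ(n=0 to 2) x[n] · ω_3^(nk)
where ω_3 = e^(-2πi/3)

Computing each X[k]:
X[0] = 7
X[1] = 1.0000+1.7321i
X[2] = 1.0000-1.7321i

X = [7, 1.0000+1.7321i, 1.0000-1.7321i]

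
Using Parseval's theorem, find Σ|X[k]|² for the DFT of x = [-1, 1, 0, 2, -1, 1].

Parseval: Σ|x[n]|² = (1/N)Σ|X[k]|², so Σ|X[k]|² = N·Σ|x[n]|² = 6·8.0000

Σ|X[k]|² = N·Σ|x[n]|² = 6·8.0000 = 48.0000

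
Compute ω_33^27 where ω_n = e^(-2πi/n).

ω_33^27 = e^(-2πi·27/33)
= cos(-2π·27/33) + i·sin(-2π·27/33)
= cos(-54π/33) + i·sin(-54π/33)

ω_33^27 = cos(-54π/33) + i·sin(-54π/33) = 0.4154+0.9096i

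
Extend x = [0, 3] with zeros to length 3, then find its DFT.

Original 2-point DFT: [3, -3]
Zero-padded 3-point DFT provides frequency interpolation.

DFT_3([x, 0, ...]) = [3, -1.5000-2.5981i, -1.5000+2.5981i]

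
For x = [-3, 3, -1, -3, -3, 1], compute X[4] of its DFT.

X[4] = Σ(n=0 to 5) x[n] · ω_6^(4n) where ω_6 = e^(-2πi/6)
= (-3)·ω_6^0 + (3)·ω_6^4 + (-1)·ω_6^8 + (-3)·ω_6^12 + (-3)·ω_6^16 + (1)·ω_6^20

X[4] = -6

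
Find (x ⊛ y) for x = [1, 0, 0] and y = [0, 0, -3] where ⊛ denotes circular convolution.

(x ⊛ y)[n] = Σ(m=0 to 2) x[m] · y[(n-m) mod 3]

Computing each output sample:
(x ⊛ y)[0] = 0
(x ⊛ y)[1] = 0
(x ⊛ y)[2] = -3

x ⊛ y = [0, 0, -3]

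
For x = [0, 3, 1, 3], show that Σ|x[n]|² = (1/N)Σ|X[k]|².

Time domain:
Σ|x[n]|² = |0|² + |3|² + |1|² + |3|² = 19.0000

Frequency domain:
(1/4)Σ|X[k]|² = (1/4)(|7|² + |-1|² + |-5|² + |-1|²) = (1/4)·76.0000 = 19.0000

Both sides agree, confirming Parseval's theorem.

Σ|x[n]|² = (1/N)Σ|X[k]|² = 19.0000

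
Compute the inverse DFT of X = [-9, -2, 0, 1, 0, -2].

x[n] = (1/6) Σ(k=0 to 5) X[k] · e^(2πikn/6)

Computing each x[n]:
x[0] = -2
x[1] = -2
x[2] = -1
x[3] = -1
x[4] = -1
x[5] = -2

x = [-2, -2, -1, -1, -1, -2]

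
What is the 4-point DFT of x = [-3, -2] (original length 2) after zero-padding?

Original 2-point DFT: [-5, -1]
Zero-padded 4-point DFT provides frequency interpolation.

DFT_4([x, 0, ...]) = [-5, -3+2i, -1, -3-2i]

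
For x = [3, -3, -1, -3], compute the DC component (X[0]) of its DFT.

X[0] = Σ(n=0 to 3) x[n] · ω_4^0 = Σ x[n]
= (3) + (-3) + (-1) + (-3)

X[0] = -4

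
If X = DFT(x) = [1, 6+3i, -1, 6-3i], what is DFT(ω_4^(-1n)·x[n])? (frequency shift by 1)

Modulation property: DFT(ω_4^(-1n)·x[n]) = X[(k-1) mod 4], so circularly shift X by 1 positions.

X[k-1] = [6-3i, 1, 6+3i, -1]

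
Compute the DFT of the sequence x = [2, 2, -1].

X[k] = Σ(n=0 to 2) x[n] · ω_3^(nk)
where ω_3 = e^(-2πi/3)

Computing each X[k]:
X[0] = 3
X[1] = 1.5000-2.5981i
X[2] = 1.5000+2.5981i

X = [3, 1.5000-2.5981i, 1.5000+2.5981i]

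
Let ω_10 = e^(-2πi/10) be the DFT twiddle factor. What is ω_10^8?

ω_10^8 = e^(-2πi·8/10)
= cos(-2π·8/10) + i·sin(-2π·8/10)
= cos(-16π/10) + i·sin(-16π/10)

ω_10^8 = cos(-16π/10) + i·sin(-16π/10) = 0.3090+0.9511i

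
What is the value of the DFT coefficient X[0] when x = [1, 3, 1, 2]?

X[0] = Σ(n=0 to 3) x[n] · ω_4^0 = Σ x[n]
= (1) + (3) + (1) + (2)

X[0] = 7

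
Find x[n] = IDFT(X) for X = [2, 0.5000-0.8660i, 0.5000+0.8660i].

x[n] = (1/3) Σ(k=0 to 2) X[k] · e^(2πikn/3)

Computing each x[n]:
x[0] = 1
x[1] = 1
x[2] = 0

x = [1, 1, 0]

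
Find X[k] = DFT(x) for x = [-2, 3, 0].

X[k] = Σ(n=0 to 2) x[n] · ω_3^(nk)
where ω_3 = e^(-2πi/3)

Computing each X[k]:
X[0] = 1
X[1] = -3.5000-2.5981i
X[2] = -3.5000+2.5981i

X = [1, -3.5000-2.5981i, -3.5000+2.5981i]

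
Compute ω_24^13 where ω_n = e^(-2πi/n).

ω_24^13 = e^(-2πi·13/24)
= cos(-2π·13/24) + i·sin(-2π·13/24)
= cos(-26π/24) + i·sin(-26π/24)

ω_24^13 = cos(-26π/24) + i·sin(-26π/24) = -0.9659+0.2588i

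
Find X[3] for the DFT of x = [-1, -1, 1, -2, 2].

X[3] = Σ(n=0 to 4) x[n] · ω_5^(3n) where ω_5 = e^(-2πi/5)
= (-1)·ω_5^0 + (-1)·ω_5^3 + (1)·ω_5^6 + (-2)·ω_5^9 + (2)·ω_5^12

X[3] = -2.1180-4.6165i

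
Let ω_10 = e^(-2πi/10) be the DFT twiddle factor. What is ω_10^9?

ω_10^9 = e^(-2πi·9/10)
= cos(-2π·9/10) + i·sin(-2π·9/10)
= cos(-18π/10) + i·sin(-18π/10)

ω_10^9 = cos(-18π/10) + i·sin(-18π/10) = 0.8090+0.5878i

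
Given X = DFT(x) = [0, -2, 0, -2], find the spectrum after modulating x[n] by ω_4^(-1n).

Modulation property: DFT(ω_4^(-1n)·x[n]) = X[(k-1) mod 4], so circularly shift X by 1 positions.

X[k-1] = [-2, 0, -2, 0]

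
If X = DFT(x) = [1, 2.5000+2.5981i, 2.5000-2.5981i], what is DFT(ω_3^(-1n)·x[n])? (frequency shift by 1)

Modulation property: DFT(ω_3^(-1n)·x[n]) = X[(k-1) mod 3], so circularly shift X by 1 positions.

X[k-1] = [2.5000-2.5981i, 1, 2.5000+2.5981i]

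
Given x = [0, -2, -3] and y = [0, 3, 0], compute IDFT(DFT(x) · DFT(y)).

(x ⊛ y)[n] = Σ(m=0 to 2) x[m] · y[(n-m) mod 3]

Computing each output sample:
(x ⊛ y)[0] = -9
(x ⊛ y)[1] = 0
(x ⊛ y)[2] = -6

x ⊛ y = [-9, 0, -6]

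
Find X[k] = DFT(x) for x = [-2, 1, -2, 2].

X[k] = Σ(n=0 to 3) x[n] · ω_4^(nk)
where ω_4 = e^(-2πi/4)

Computing each X[k]:
X[0] = -1
X[1] = 1i
X[2] = -7
X[3] = -1i

X = [-1, 1i, -7, -1i]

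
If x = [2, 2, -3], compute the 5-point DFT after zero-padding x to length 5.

Original 3-point DFT: [1, 2.5000-4.3301i, 2.5000+4.3301i]
Zero-padded 5-point DFT provides frequency interpolation.

DFT_5([x, 0, ...]) = [1, 5.0451-0.1388i, -0.5451-4.0287i, -0.5451+4.0287i, 5.0451+0.1388i]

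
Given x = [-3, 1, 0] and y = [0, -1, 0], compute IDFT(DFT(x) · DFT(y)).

(x ⊛ y)[n] = Σ(m=0 to 2) x[m] · y[(n-m) mod 3]

Computing each output sample:
(x ⊛ y)[0] = 0
(x ⊛ y)[1] = 3
(x ⊛ y)[2] = -1

x ⊛ y = [0, 3, -1]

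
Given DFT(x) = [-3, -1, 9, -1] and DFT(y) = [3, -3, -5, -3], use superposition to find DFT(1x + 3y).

By linearity: DFT(1x + 3y) = 1·DFT(x) + 3·DFT(y)
= 1·[-3, -1, 9, -1] + 3·[3, -3, -5, -3]

Computing element-wise:
Z[0] = 1·(-3) + 3·(3) = 6
Z[1] = 1·(-1) + 3·(-3) = -10
Z[2] = 1·(9) + 3·(-5) = -6
Z[3] = 1·(-1) + 3·(-3) = -10

DFT(1x + 3y) = 1·X + 3·Y = [6, -10, -6, -10]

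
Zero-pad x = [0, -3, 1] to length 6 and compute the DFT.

Original 3-point DFT: [-2, 1.0000+3.4641i, 1.0000-3.4641i]
Zero-padded 6-point DFT provides frequency interpolation.

DFT_6([x, 0, ...]) = [-2, -2.0000+1.7321i, 1.0000+3.4641i, 4, 1.0000-3.4641i, -2.0000-1.7321i]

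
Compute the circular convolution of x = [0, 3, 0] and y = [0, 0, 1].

(x ⊛ y)[n] = Σ(m=0 to 2) x[m] · y[(n-m) mod 3]

Computing each output sample:
(x ⊛ y)[0] = 3
(x ⊛ y)[1] = 0
(x ⊛ y)[2] = 0

x ⊛ y = [3, 0, 0]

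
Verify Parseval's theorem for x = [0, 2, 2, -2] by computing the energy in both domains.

Time domain:
Σ|x[n]|² = |0|² + |2|² + |2|² + |-2|² = 12.0000

Frequency domain:
(1/4)Σ|X[k]|² = (1/4)(|2|² + |-2-4i|² + |2|² + |-2+4i|²) = (1/4)·48.0000 = 12.0000

Both sides agree, confirming Parseval's theorem.

Σ|x[n]|² = (1/N)Σ|X[k]|² = 12.0000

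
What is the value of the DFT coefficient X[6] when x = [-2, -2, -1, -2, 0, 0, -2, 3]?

X[6] = Σ(n=0 to 7) x[n] · ω_8^(6n) where ω_8 = e^(-2πi/8)
= (-2)·ω_8^0 + (-2)·ω_8^6 + (-1)·ω_8^12 + (-2)·ω_8^18 + (0)·ω_8^24 + (0)·ω_8^30 + (-2)·ω_8^36 + (3)·ω_8^42

X[6] = 1-3i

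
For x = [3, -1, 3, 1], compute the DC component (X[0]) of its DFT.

X[0] = Σ(n=0 to 3) x[n] · ω_4^0 = Σ x[n]
= (3) + (-1) + (3) + (1)

X[0] = 6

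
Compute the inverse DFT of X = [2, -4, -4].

x[n] = (1/3) Σ(k=0 to 2) X[k] · e^(2πikn/3)

Computing each x[n]:
x[0] = -2
x[1] = 2
x[2] = 2

x = [-2, 2, 2]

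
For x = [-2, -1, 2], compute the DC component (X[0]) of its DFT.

X[0] = Σ(n=0 to 2) x[n] · ω_3^0 = Σ x[n]
= (-2) + (-1) + (2)

X[0] = -1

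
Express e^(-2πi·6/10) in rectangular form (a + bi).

ω_10^6 = e^(-2πi·6/10)
= cos(-2π·6/10) + i·sin(-2π·6/10)
= cos(-12π/10) + i·sin(-12π/10)

ω_10^6 = cos(-12π/10) + i·sin(-12π/10) = -0.8090+0.5878i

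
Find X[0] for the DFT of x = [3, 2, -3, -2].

X[0] = Σ(n=0 to 3) x[n] · ω_4^0 = Σ x[n]
= (3) + (2) + (-3) + (-2)

X[0] = 0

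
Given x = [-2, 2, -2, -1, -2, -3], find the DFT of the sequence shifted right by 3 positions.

Time shift by 3: X_shifted[k] = ω_6^(3k) · X[k]
Shifted x = [-1, -2, -3, -2, 2, -2]

DFT(x[n-3]) = [-8, -0.5000+4.3301i, -0.5000-4.3301i, 4, -0.5000+4.3301i, -0.5000-4.3301i]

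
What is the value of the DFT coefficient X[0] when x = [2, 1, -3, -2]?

X[0] = Σ(n=0 to 3) x[n] · ω_4^0 = Σ x[n]
= (2) + (1) + (-3) + (-2)

X[0] = -2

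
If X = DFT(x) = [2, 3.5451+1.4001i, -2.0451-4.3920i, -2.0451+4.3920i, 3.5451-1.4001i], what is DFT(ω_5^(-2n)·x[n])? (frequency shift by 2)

Modulation property: DFT(ω_5^(-2n)·x[n]) = X[(k-2) mod 5], so circularly shift X by 2 positions.

X[k-2] = [-2.0451+4.3920i, 3.5451-1.4001i, 2, 3.5451+1.4001i, -2.0451-4.3920i]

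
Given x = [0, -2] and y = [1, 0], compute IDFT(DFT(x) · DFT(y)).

(x ⊛ y)[n] = Σ(m=0 to 1) x[m] · y[(n-m) mod 2]

Computing each output sample:
(x ⊛ y)[0] = 0
(x ⊛ y)[1] = -2

x ⊛ y = [0, -2]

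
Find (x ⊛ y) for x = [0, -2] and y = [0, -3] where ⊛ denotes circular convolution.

(x ⊛ y)[n] = Σ(m=0 to 1) x[m] · y[(n-m) mod 2]

Computing each output sample:
(x ⊛ y)[0] = 6
(x ⊛ y)[1] = 0

x ⊛ y = [6, 0]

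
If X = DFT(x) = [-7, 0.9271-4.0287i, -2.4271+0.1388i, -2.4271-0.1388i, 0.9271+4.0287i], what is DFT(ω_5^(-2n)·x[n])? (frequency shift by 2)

Modulation property: DFT(ω_5^(-2n)·x[n]) = X[(k-2) mod 5], so circularly shift X by 2 positions.

X[k-2] = [-2.4271-0.1388i, 0.9271+4.0287i, -7, 0.9271-4.0287i, -2.4271+0.1388i]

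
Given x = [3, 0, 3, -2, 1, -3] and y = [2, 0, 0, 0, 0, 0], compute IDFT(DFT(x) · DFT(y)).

(x ⊛ y)[n] = Σ(m=0 to 5) x[m] · y[(n-m) mod 6]

Computing each output sample:
(x ⊛ y)[0] = 6
(x ⊛ y)[1] = 0
(x ⊛ y)[2] = 6
(x ⊛ y)[3] = -4
(x ⊛ y)[4] = 2
(x ⊛ y)[5] = -6

x ⊛ y = [6, 0, 6, -4, 2, -6]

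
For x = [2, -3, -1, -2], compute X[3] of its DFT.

X[3] = Σ(n=0 to 3) x[n] · ω_4^(3n) where ω_4 = e^(-2πi/4)
= (2)·ω_4^0 + (-3)·ω_4^3 + (-1)·ω_4^6 + (-2)·ω_4^9

X[3] = 3-1i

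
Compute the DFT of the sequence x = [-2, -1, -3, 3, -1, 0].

X[k] = Σ(n=0 to 5) x[n] · ω_6^(nk)
where ω_6 = e^(-2πi/6)

Computing each X[k]:
X[0] = -4
X[1] = -3.5000+2.5981i
X[2] = 3.5000-0.8660i
X[3] = -8
X[4] = 3.5000+0.8660i
X[5] = -3.5000-2.5981i

X = [-4, -3.5000+2.5981i, 3.5000-0.8660i, -8, 3.5000+0.8660i, -3.5000-2.5981i]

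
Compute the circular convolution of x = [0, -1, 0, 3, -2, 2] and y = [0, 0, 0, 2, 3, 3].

(x ⊛ y)[n] = Σ(m=0 to 5) x[m] · y[(n-m) mod 6]

Computing each output sample:
(x ⊛ y)[0] = 3
(x ⊛ y)[1] = 5
(x ⊛ y)[2] = 7
(x ⊛ y)[3] = 0
(x ⊛ y)[4] = 4
(x ⊛ y)[5] = -3

x ⊛ y = [3, 5, 7, 0, 4, -3]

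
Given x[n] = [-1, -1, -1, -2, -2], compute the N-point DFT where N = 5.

X[k] = Σ(n=0 to 4) x[n] · ω_5^(nk)
where ω_5 = e^(-2πi/5)

Computing each X[k]:
X[0] = -7
X[1] = 0.5000-1.5388i
X[2] = 0.5000+0.3633i
X[3] = 0.5000-0.3633i
X[4] = 0.5000+1.5388i

X = [-7, 0.5000-1.5388i, 0.5000+0.3633i, 0.5000-0.3633i, 0.5000+1.5388i]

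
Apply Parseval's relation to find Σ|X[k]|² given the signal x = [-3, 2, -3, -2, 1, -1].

Parseval: Σ|x[n]|² = (1/N)Σ|X[k]|², so Σ|X[k]|² = N·Σ|x[n]|² = 6·28.0000

Σ|X[k]|² = N·Σ|x[n]|² = 6·28.0000 = 168.0000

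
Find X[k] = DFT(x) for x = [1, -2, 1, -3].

X[k] = Σ(n=0 to 3) x[n] · ω_4^(nk)
where ω_4 = e^(-2πi/4)

Computing each X[k]:
X[0] = -3
X[1] = -1i
X[2] = 7
X[3] = 1i

X = [-3, -1i, 7, 1i]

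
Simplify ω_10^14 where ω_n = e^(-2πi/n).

Since ω_10^10 = 1, powers reduce modulo 10.
14 mod 10 = 4
So ω_10^14 = ω_10^4 = e^(-2πi·4/10)

ω_10^14 = ω_10^4 = -0.8090-0.5878i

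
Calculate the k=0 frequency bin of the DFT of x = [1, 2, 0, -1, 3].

X[0] = Σ(n=0 to 4) x[n] · ω_5^0 = Σ x[n]
= (1) + (2) + (0) + (-1) + (3)

X[0] = 5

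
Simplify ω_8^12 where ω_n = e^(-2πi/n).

Since ω_8^8 = 1, powers reduce modulo 8.
12 mod 8 = 4
So ω_8^12 = ω_8^4 = e^(-2πi·4/8)

ω_8^12 = ω_8^4 = -1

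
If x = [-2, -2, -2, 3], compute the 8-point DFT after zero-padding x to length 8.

Original 4-point DFT: [-3, 5i, -5, -5i]
Zero-padded 8-point DFT provides frequency interpolation.

DFT_8([x, 0, ...]) = [-3, -5.5355+1.2929i, 5i, 1.5355-2.7071i, -5, 1.5355+2.7071i, -5i, -5.5355-1.2929i]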